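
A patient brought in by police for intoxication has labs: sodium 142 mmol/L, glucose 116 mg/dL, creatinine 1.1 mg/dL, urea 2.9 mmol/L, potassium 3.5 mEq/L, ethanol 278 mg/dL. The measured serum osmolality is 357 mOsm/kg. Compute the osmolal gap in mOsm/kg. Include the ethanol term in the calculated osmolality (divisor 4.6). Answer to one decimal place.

Calculated osmolality = 2·Na + glucose/18 + urea + ethanol/4.6
= 2·142 + 116/18 + 2.9 + 278/4.6
= 284 + 6.44 + 2.90 + 60.43
= 353.77 mOsm/kg ≈ 353.8 mOsm/kg
Osmolar gap = measured − calculated = 357 − 353.8 = 3.2 mOsm/kg

3.2 mOsm/kg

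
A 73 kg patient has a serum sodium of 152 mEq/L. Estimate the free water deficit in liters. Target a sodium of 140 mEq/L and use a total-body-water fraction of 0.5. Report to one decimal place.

TBW = 0.5 · 73 = 36.5 L
Free water deficit = TBW · (Na/140 − 1)
= 36.5 · (152/140 − 1)
= 36.5 · 0.0857
= 3.13 L

3.1 L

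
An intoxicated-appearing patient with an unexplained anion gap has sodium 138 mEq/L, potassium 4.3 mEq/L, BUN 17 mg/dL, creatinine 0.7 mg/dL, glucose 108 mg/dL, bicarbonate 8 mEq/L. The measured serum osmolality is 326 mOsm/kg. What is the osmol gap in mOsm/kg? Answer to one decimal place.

Calculated osmolality = 2·Na + glucose/18 + BUN/2.8
= 2·138 + 108/18 + 17/2.8
= 276 + 6 + 6.07
= 288.07 mOsm/kg ≈ 288.1 mOsm/kg
Osmolar gap = measured − calculated = 326 − 288.1 = 37.9 mOsm/kg

37.9 mOsm/kg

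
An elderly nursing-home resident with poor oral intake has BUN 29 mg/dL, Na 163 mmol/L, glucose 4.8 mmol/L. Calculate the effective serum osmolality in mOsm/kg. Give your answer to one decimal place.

330.8 mOsm/kg

Effective osmolality excludes urea (freely permeant across cell membranes):
2·Na + glucose
= 2·163 + 4.8
= 326 + 4.8
= 330.8 mOsm/kg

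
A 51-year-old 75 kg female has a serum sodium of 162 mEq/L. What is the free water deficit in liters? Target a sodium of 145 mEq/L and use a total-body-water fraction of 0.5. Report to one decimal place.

TBW = 0.5 · 75 = 37.5 L
Free water deficit = TBW · (Na/145 − 1)
= 37.5 · (162/145 − 1)
= 37.5 · 0.1172
= 4.39 L

4.4 L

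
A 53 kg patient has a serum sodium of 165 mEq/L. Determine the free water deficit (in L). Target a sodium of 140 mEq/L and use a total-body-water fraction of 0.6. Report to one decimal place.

TBW = 0.6 · 53 = 31.8 L
Free water deficit = TBW · (Na/140 − 1)
= 31.8 · (165/140 − 1)
= 31.8 · 0.1786
= 5.68 L

5.7 L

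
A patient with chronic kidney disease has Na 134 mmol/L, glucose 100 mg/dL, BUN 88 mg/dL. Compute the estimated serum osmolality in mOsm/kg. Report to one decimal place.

305.0 mOsm/kg

Calculated osmolality = 2·Na + glucose/18 + BUN/2.8
= 2·134 + 100/18 + 88/2.8
= 268 + 5.56 + 31.43
= 304.99 mOsm/kg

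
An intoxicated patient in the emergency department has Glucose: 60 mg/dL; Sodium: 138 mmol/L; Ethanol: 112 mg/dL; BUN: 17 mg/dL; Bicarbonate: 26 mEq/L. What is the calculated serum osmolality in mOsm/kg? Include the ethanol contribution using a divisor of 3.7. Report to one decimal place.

315.7 mOsm/kg

Calculated osmolality = 2·Na + glucose/18 + BUN/2.8 + ethanol/3.7
= 2·138 + 60/18 + 17/2.8 + 112/3.7
= 276 + 3.33 + 6.07 + 30.27
= 315.67 mOsm/kg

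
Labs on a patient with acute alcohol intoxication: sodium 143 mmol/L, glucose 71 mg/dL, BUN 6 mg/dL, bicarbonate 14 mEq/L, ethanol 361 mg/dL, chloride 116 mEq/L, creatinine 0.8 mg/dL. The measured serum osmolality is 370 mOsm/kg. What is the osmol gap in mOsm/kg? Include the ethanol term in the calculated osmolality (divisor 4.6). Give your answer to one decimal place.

Calculated osmolality = 2·Na + glucose/18 + BUN/2.8 + ethanol/4.6
= 2·143 + 71/18 + 6/2.8 + 361/4.6
= 286 + 3.94 + 2.14 + 78.48
= 370.56 mOsm/kg ≈ 370.6 mOsm/kg
Osmolar gap = measured − calculated = 370 − 370.6 = -0.6 mOsm/kg

-0.6 mOsm/kg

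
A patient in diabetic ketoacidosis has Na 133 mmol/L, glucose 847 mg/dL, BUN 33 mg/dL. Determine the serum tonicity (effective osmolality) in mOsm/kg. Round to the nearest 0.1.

313.1 mOsm/kg

Effective osmolality excludes urea (freely permeant across cell membranes):
2·Na + glucose/18
= 2·133 + 847/18
= 266 + 47.06
= 313.06 mOsm/kg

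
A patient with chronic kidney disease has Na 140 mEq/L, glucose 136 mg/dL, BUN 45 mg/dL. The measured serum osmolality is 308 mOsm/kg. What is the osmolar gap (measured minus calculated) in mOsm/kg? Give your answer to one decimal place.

4.4 mOsm/kg

Calculated osmolality = 2·Na + glucose/18 + BUN/2.8
= 2·140 + 136/18 + 45/2.8
= 280 + 7.56 + 16.07
= 303.63 mOsm/kg ≈ 303.6 mOsm/kg
Osmolar gap = measured − calculated = 308 − 303.6 = 4.4 mOsm/kg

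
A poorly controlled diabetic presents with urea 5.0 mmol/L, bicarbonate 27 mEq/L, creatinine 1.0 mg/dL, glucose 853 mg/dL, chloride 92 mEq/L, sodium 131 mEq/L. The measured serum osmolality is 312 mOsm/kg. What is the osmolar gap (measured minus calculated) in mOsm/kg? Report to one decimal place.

-2.4 mOsm/kg

Calculated osmolality = 2·Na + glucose/18 + urea
= 2·131 + 853/18 + 5
= 262 + 47.39 + 5
= 314.39 mOsm/kg ≈ 314.4 mOsm/kg
Osmolar gap = measured − calculated = 312 − 314.4 = -2.4 mOsm/kg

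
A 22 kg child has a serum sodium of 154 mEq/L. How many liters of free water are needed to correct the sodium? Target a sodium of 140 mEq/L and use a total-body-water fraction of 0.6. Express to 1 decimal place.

1.3 L

TBW = 0.6 · 22 = 13.2 L
Free water deficit = TBW · (Na/140 − 1)
= 13.2 · (154/140 − 1)
= 13.2 · 0.1
= 1.32 L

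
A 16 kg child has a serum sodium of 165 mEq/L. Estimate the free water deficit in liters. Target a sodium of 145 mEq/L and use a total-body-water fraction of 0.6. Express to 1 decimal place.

1.3 L

TBW = 0.6 · 16 = 9.6 L
Free water deficit = TBW · (Na/145 − 1)
= 9.6 · (165/145 − 1)
= 9.6 · 0.1379
= 1.32 L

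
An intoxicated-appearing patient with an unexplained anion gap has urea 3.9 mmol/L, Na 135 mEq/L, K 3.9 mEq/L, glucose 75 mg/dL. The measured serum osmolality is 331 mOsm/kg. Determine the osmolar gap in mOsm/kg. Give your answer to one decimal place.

Calculated osmolality = 2·Na + glucose/18 + urea
= 2·135 + 75/18 + 3.9
= 270 + 4.17 + 3.90
= 278.07 mOsm/kg ≈ 278.1 mOsm/kg
Osmolar gap = measured − calculated = 331 − 278.1 = 52.9 mOsm/kg

52.9 mOsm/kg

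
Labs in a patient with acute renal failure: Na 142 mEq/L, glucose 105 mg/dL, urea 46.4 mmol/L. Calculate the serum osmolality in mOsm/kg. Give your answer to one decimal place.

336.2 mOsm/kg

Calculated osmolality = 2·Na + glucose/18 + urea
= 2·142 + 105/18 + 46.4
= 284 + 5.83 + 46.40
= 336.23 mOsm/kg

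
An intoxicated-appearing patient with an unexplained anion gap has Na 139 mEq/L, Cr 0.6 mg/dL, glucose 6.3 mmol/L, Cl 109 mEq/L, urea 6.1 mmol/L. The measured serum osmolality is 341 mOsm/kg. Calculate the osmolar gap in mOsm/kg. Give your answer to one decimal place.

50.6 mOsm/kg

Calculated osmolality = 2·Na + glucose + urea
= 2·139 + 6.3 + 6.1
= 278 + 6.30 + 6.10
= 290.4 mOsm/kg ≈ 290.4 mOsm/kg
Osmolar gap = measured − calculated = 341 − 290.4 = 50.6 mOsm/kg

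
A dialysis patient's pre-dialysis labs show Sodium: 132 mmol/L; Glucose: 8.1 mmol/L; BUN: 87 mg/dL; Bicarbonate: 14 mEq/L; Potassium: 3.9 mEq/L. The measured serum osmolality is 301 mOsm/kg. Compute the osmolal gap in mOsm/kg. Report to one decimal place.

Calculated osmolality = 2·Na + glucose + BUN/2.8
= 2·132 + 8.1 + 87/2.8
= 264 + 8.10 + 31.07
= 303.17 mOsm/kg ≈ 303.2 mOsm/kg
Osmolar gap = measured − calculated = 301 − 303.2 = -2.2 mOsm/kg

-2.2 mOsm/kg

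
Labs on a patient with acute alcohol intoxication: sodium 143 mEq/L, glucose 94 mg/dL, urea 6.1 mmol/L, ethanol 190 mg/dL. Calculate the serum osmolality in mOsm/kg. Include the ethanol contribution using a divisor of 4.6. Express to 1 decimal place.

Calculated osmolality = 2·Na + glucose/18 + urea + ethanol/4.6
= 2·143 + 94/18 + 6.1 + 190/4.6
= 286 + 5.22 + 6.10 + 41.30
= 338.62 mOsm/kg

338.6 mOsm/kg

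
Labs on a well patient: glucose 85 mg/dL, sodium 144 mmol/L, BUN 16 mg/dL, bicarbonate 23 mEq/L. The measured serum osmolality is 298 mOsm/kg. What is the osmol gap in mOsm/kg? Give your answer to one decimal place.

-0.4 mOsm/kg

Calculated osmolality = 2·Na + glucose/18 + BUN/2.8
= 2·144 + 85/18 + 16/2.8
= 288 + 4.72 + 5.71
= 298.43 mOsm/kg ≈ 298.4 mOsm/kg
Osmolar gap = measured − calculated = 298 − 298.4 = -0.4 mOsm/kg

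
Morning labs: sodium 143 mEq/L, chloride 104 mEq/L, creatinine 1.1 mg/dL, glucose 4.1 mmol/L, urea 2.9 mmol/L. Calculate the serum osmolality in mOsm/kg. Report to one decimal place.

Calculated osmolality = 2·Na + glucose + urea
= 2·143 + 4.1 + 2.9
= 286 + 4.10 + 2.90
= 293 mOsm/kg

293.0 mOsm/kg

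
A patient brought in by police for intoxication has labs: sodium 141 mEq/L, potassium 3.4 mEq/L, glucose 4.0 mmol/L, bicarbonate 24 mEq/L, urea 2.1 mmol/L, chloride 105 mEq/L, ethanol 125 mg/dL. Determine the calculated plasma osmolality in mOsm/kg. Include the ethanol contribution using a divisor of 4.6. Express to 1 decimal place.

315.3 mOsm/kg

Calculated osmolality = 2·Na + glucose + urea + ethanol/4.6
= 2·141 + 4 + 2.1 + 125/4.6
= 282 + 4 + 2.10 + 27.17
= 315.27 mOsm/kg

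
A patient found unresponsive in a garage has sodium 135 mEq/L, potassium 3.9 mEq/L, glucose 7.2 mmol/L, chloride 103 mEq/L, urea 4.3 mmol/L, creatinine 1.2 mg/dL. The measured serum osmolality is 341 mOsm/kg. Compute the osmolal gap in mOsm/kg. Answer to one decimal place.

59.5 mOsm/kg

Calculated osmolality = 2·Na + glucose + urea
= 2·135 + 7.2 + 4.3
= 270 + 7.20 + 4.30
= 281.5 mOsm/kg ≈ 281.5 mOsm/kg
Osmolar gap = measured − calculated = 341 − 281.5 = 59.5 mOsm/kg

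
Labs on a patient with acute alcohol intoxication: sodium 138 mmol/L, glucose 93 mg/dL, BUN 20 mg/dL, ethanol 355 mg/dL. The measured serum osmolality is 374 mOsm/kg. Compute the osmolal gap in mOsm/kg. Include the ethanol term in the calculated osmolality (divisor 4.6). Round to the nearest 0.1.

8.5 mOsm/kg

Calculated osmolality = 2·Na + glucose/18 + BUN/2.8 + ethanol/4.6
= 2·138 + 93/18 + 20/2.8 + 355/4.6
= 276 + 5.17 + 7.14 + 77.17
= 365.48 mOsm/kg ≈ 365.5 mOsm/kg
Osmolar gap = measured − calculated = 374 − 365.5 = 8.5 mOsm/kg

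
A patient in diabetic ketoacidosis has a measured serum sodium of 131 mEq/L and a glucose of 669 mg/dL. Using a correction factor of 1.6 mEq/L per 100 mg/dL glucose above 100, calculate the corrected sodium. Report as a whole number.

Corrected Na = measured Na + 1.6 · (glucose − 100)/100
= 131 + 1.6 · (669 − 100)/100
= 131 + 9.1
= 140.1 mEq/L

140 mEq/L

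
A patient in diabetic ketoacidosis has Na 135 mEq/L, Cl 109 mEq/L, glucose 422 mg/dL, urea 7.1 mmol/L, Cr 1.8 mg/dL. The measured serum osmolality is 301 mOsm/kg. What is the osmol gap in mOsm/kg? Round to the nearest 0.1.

0.5 mOsm/kg

Calculated osmolality = 2·Na + glucose/18 + urea
= 2·135 + 422/18 + 7.1
= 270 + 23.44 + 7.10
= 300.54 mOsm/kg ≈ 300.5 mOsm/kg
Osmolar gap = measured − calculated = 301 − 300.5 = 0.5 mOsm/kg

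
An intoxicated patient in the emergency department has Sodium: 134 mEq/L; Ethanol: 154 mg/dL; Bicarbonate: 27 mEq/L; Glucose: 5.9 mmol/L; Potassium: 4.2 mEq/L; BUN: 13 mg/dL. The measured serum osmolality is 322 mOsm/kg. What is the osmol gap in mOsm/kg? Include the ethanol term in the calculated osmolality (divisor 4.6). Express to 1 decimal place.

10.0 mOsm/kg

Calculated osmolality = 2·Na + glucose + BUN/2.8 + ethanol/4.6
= 2·134 + 5.9 + 13/2.8 + 154/4.6
= 268 + 5.90 + 4.64 + 33.48
= 312.02 mOsm/kg ≈ 312.0 mOsm/kg
Osmolar gap = measured − calculated = 322 − 312.0 = 10.0 mOsm/kg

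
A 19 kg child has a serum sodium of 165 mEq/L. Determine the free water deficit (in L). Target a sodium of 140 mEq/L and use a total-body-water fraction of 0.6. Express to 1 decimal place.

2.0 L

TBW = 0.6 · 19 = 11.4 L
Free water deficit = TBW · (Na/140 − 1)
= 11.4 · (165/140 − 1)
= 11.4 · 0.1786
= 2.04 L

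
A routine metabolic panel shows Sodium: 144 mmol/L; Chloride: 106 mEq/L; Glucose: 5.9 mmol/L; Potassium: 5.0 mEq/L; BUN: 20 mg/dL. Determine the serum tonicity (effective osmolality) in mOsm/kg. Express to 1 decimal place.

293.9 mOsm/kg

Effective osmolality excludes urea (freely permeant across cell membranes):
2·Na + glucose
= 2·144 + 5.9
= 288 + 5.9
= 293.9 mOsm/kg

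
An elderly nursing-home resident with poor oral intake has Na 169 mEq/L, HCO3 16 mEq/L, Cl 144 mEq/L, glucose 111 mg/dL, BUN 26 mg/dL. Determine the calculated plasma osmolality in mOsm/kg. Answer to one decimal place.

Calculated osmolality = 2·Na + glucose/18 + BUN/2.8
= 2·169 + 111/18 + 26/2.8
= 338 + 6.17 + 9.29
= 353.46 mOsm/kg

353.5 mOsm/kg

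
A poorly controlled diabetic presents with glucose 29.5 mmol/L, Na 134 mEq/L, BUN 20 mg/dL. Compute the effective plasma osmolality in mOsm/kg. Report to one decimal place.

297.5 mOsm/kg

Effective osmolality excludes urea (freely permeant across cell membranes):
2·Na + glucose
= 2·134 + 29.5
= 268 + 29.5
= 297.5 mOsm/kg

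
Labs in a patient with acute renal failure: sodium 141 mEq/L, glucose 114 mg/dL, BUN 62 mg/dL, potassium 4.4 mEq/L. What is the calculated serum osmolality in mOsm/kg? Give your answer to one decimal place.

Calculated osmolality = 2·Na + glucose/18 + BUN/2.8
= 2·141 + 114/18 + 62/2.8
= 282 + 6.33 + 22.14
= 310.47 mOsm/kg

310.5 mOsm/kg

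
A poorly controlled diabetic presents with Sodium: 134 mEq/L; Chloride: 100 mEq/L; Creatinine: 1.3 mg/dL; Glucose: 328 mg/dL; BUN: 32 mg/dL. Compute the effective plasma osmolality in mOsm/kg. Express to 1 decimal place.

286.2 mOsm/kg

Effective osmolality excludes urea (freely permeant across cell membranes):
2·Na + glucose/18
= 2·134 + 328/18
= 268 + 18.22
= 286.22 mOsm/kg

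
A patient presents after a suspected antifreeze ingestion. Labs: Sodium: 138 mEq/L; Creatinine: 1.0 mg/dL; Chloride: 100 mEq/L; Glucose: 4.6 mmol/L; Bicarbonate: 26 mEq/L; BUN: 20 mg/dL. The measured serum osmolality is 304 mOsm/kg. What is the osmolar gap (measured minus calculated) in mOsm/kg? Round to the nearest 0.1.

16.3 mOsm/kg

Calculated osmolality = 2·Na + glucose + BUN/2.8
= 2·138 + 4.6 + 20/2.8
= 276 + 4.60 + 7.14
= 287.74 mOsm/kg ≈ 287.7 mOsm/kg
Osmolar gap = measured − calculated = 304 − 287.7 = 16.3 mOsm/kg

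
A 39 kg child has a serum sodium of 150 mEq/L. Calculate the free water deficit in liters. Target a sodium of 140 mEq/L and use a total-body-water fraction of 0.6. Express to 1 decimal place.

TBW = 0.6 · 39 = 23.4 L
Free water deficit = TBW · (Na/140 − 1)
= 23.4 · (150/140 − 1)
= 23.4 · 0.0714
= 1.67 L

1.7 L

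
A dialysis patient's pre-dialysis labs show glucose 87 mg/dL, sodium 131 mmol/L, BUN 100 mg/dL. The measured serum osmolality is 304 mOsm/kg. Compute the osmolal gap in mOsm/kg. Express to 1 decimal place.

Calculated osmolality = 2·Na + glucose/18 + BUN/2.8
= 2·131 + 87/18 + 100/2.8
= 262 + 4.83 + 35.71
= 302.54 mOsm/kg ≈ 302.5 mOsm/kg
Osmolar gap = measured − calculated = 304 − 302.5 = 1.5 mOsm/kg

1.5 mOsm/kg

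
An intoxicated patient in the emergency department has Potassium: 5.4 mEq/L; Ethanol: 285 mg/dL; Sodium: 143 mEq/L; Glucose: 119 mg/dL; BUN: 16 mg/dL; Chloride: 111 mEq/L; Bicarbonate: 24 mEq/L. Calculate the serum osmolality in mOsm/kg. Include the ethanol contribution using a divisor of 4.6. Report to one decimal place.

360.3 mOsm/kg

Calculated osmolality = 2·Na + glucose/18 + BUN/2.8 + ethanol/4.6
= 2·143 + 119/18 + 16/2.8 + 285/4.6
= 286 + 6.61 + 5.71 + 61.96
= 360.28 mOsm/kg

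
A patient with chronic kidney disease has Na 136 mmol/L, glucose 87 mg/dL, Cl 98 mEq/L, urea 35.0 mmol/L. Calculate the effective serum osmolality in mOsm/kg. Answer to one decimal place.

Effective osmolality excludes urea (freely permeant across cell membranes):
2·Na + glucose/18
= 2·136 + 87/18
= 272 + 4.83
= 276.83 mOsm/kg

276.8 mOsm/kg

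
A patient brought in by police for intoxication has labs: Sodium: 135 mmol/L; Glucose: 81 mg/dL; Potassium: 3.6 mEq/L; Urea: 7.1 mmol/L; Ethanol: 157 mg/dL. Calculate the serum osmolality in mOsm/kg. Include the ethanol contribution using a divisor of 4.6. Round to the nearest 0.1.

Calculated osmolality = 2·Na + glucose/18 + urea + ethanol/4.6
= 2·135 + 81/18 + 7.1 + 157/4.6
= 270 + 4.50 + 7.10 + 34.13
= 315.73 mOsm/kg

315.7 mOsm/kg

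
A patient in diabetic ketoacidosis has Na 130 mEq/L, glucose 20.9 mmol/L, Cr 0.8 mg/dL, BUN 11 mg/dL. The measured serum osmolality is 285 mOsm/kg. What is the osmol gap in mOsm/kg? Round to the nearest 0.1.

Calculated osmolality = 2·Na + glucose + BUN/2.8
= 2·130 + 20.9 + 11/2.8
= 260 + 20.90 + 3.93
= 284.83 mOsm/kg ≈ 284.8 mOsm/kg
Osmolar gap = measured − calculated = 285 − 284.8 = 0.2 mOsm/kg

0.2 mOsm/kg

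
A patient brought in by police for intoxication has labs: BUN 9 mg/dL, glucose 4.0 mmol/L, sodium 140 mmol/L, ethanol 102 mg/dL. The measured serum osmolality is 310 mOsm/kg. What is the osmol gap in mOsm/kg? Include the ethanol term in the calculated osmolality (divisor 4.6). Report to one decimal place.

Calculated osmolality = 2·Na + glucose + BUN/2.8 + ethanol/4.6
= 2·140 + 4 + 9/2.8 + 102/4.6
= 280 + 4 + 3.21 + 22.17
= 309.38 mOsm/kg ≈ 309.4 mOsm/kg
Osmolar gap = measured − calculated = 310 − 309.4 = 0.6 mOsm/kg

0.6 mOsm/kg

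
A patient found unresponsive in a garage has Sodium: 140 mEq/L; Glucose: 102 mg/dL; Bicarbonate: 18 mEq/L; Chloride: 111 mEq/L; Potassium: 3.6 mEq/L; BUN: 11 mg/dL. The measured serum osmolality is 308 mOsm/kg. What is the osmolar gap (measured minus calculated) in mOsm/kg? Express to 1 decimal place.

18.4 mOsm/kg

Calculated osmolality = 2·Na + glucose/18 + BUN/2.8
= 2·140 + 102/18 + 11/2.8
= 280 + 5.67 + 3.93
= 289.6 mOsm/kg ≈ 289.6 mOsm/kg
Osmolar gap = measured − calculated = 308 − 289.6 = 18.4 mOsm/kg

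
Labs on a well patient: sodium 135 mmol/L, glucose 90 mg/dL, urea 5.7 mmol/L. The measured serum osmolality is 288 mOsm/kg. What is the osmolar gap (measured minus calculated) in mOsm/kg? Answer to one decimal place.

Calculated osmolality = 2·Na + glucose/18 + urea
= 2·135 + 90/18 + 5.7
= 270 + 5 + 5.70
= 280.7 mOsm/kg ≈ 280.7 mOsm/kg
Osmolar gap = measured − calculated = 288 − 280.7 = 7.3 mOsm/kg

7.3 mOsm/kg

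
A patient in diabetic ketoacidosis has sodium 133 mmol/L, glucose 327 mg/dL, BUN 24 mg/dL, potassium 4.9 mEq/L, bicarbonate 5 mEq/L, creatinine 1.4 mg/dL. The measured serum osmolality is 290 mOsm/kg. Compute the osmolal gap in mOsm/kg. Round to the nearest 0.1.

Calculated osmolality = 2·Na + glucose/18 + BUN/2.8
= 2·133 + 327/18 + 24/2.8
= 266 + 18.17 + 8.57
= 292.74 mOsm/kg ≈ 292.7 mOsm/kg
Osmolar gap = measured − calculated = 290 − 292.7 = -2.7 mOsm/kg

-2.7 mOsm/kg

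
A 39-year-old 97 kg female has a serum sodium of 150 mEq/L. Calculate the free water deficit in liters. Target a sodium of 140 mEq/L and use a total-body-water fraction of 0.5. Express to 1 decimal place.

TBW = 0.5 · 97 = 48.5 L
Free water deficit = TBW · (Na/140 − 1)
= 48.5 · (150/140 − 1)
= 48.5 · 0.0714
= 3.46 L

3.5 L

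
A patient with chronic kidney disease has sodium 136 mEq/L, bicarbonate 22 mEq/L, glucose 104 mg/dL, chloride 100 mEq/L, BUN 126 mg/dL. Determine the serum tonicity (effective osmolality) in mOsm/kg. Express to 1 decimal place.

277.8 mOsm/kg

Effective osmolality excludes urea (freely permeant across cell membranes):
2·Na + glucose/18
= 2·136 + 104/18
= 272 + 5.78
= 277.78 mOsm/kg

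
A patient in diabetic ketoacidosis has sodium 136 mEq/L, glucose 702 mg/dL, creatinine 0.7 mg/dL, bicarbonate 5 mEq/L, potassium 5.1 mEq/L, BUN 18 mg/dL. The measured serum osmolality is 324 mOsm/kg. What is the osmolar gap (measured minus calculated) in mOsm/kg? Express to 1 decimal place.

Calculated osmolality = 2·Na + glucose/18 + BUN/2.8
= 2·136 + 702/18 + 18/2.8
= 272 + 39 + 6.43
= 317.43 mOsm/kg ≈ 317.4 mOsm/kg
Osmolar gap = measured − calculated = 324 − 317.4 = 6.6 mOsm/kg

6.6 mOsm/kg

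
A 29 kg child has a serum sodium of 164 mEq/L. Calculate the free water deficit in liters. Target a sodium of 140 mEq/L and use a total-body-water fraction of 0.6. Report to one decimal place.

TBW = 0.6 · 29 = 17.4 L
Free water deficit = TBW · (Na/140 − 1)
= 17.4 · (164/140 − 1)
= 17.4 · 0.1714
= 2.98 L

3.0 L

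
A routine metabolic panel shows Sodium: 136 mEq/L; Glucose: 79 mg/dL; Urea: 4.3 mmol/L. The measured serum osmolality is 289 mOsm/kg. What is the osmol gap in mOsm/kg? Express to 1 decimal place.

Calculated osmolality = 2·Na + glucose/18 + urea
= 2·136 + 79/18 + 4.3
= 272 + 4.39 + 4.30
= 280.69 mOsm/kg ≈ 280.7 mOsm/kg
Osmolar gap = measured − calculated = 289 − 280.7 = 8.3 mOsm/kg

8.3 mOsm/kg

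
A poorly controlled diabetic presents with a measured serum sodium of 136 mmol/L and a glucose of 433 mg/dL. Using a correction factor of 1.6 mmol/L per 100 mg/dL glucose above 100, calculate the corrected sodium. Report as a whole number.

Corrected Na = measured Na + 1.6 · (glucose − 100)/100
= 136 + 1.6 · (433 − 100)/100
= 136 + 5.3
= 141.3 mmol/L

141 mmol/L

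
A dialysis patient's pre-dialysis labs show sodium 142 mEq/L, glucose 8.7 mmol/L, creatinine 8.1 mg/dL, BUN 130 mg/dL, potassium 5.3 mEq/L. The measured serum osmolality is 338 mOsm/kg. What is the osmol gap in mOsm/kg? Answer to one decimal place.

-1.1 mOsm/kg

Calculated osmolality = 2·Na + glucose + BUN/2.8
= 2·142 + 8.7 + 130/2.8
= 284 + 8.70 + 46.43
= 339.13 mOsm/kg ≈ 339.1 mOsm/kg
Osmolar gap = measured − calculated = 338 − 339.1 = -1.1 mOsm/kg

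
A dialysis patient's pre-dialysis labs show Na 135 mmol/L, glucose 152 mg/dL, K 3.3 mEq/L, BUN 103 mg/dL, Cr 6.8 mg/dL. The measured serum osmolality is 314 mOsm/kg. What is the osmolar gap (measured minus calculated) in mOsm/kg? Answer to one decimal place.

-1.2 mOsm/kg

Calculated osmolality = 2·Na + glucose/18 + BUN/2.8
= 2·135 + 152/18 + 103/2.8
= 270 + 8.44 + 36.79
= 315.23 mOsm/kg ≈ 315.2 mOsm/kg
Osmolar gap = measured − calculated = 314 − 315.2 = -1.2 mOsm/kg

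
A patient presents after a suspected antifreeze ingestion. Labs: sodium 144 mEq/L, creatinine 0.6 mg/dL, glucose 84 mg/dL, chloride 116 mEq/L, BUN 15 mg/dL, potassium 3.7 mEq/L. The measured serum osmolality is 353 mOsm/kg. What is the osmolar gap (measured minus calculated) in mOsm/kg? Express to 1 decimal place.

Calculated osmolality = 2·Na + glucose/18 + BUN/2.8
= 2·144 + 84/18 + 15/2.8
= 288 + 4.67 + 5.36
= 298.03 mOsm/kg ≈ 298.0 mOsm/kg
Osmolar gap = measured − calculated = 353 − 298.0 = 55.0 mOsm/kg

55.0 mOsm/kg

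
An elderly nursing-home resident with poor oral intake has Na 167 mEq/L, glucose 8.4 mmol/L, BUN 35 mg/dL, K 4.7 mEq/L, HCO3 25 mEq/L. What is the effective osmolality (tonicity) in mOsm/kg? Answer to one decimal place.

342.4 mOsm/kg

Effective osmolality excludes urea (freely permeant across cell membranes):
2·Na + glucose
= 2·167 + 8.4
= 334 + 8.4
= 342.4 mOsm/kg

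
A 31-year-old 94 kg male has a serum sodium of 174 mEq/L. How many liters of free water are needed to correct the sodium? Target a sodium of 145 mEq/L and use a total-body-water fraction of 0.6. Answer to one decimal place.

TBW = 0.6 · 94 = 56.4 L
Free water deficit = TBW · (Na/145 − 1)
= 56.4 · (174/145 − 1)
= 56.4 · 0.2
= 11.28 L

11.3 L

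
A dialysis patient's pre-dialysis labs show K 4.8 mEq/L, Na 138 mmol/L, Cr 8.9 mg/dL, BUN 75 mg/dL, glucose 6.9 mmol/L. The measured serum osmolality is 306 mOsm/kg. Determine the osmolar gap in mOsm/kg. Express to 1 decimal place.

Calculated osmolality = 2·Na + glucose + BUN/2.8
= 2·138 + 6.9 + 75/2.8
= 276 + 6.90 + 26.79
= 309.69 mOsm/kg ≈ 309.7 mOsm/kg
Osmolar gap = measured − calculated = 306 − 309.7 = -3.7 mOsm/kg

-3.7 mOsm/kg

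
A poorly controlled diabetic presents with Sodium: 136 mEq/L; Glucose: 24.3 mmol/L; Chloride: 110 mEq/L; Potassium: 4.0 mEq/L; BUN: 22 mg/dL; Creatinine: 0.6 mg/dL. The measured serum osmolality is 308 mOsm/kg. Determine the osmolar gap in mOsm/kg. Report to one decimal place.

Calculated osmolality = 2·Na + glucose + BUN/2.8
= 2·136 + 24.3 + 22/2.8
= 272 + 24.30 + 7.86
= 304.16 mOsm/kg ≈ 304.2 mOsm/kg
Osmolar gap = measured − calculated = 308 − 304.2 = 3.8 mOsm/kg

3.8 mOsm/kg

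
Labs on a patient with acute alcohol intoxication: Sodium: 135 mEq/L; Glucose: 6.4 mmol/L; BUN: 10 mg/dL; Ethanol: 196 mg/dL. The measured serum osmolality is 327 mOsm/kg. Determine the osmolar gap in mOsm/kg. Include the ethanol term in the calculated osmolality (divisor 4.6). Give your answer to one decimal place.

Calculated osmolality = 2·Na + glucose + BUN/2.8 + ethanol/4.6
= 2·135 + 6.4 + 10/2.8 + 196/4.6
= 270 + 6.40 + 3.57 + 42.61
= 322.58 mOsm/kg ≈ 322.6 mOsm/kg
Osmolar gap = measured − calculated = 327 − 322.6 = 4.4 mOsm/kg

4.4 mOsm/kg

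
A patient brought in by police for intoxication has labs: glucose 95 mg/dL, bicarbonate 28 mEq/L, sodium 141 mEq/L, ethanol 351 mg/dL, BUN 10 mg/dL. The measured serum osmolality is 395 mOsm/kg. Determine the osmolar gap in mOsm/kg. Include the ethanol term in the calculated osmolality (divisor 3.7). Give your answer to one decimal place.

Calculated osmolality = 2·Na + glucose/18 + BUN/2.8 + ethanol/3.7
= 2·141 + 95/18 + 10/2.8 + 351/3.7
= 282 + 5.28 + 3.57 + 94.86
= 385.71 mOsm/kg ≈ 385.7 mOsm/kg
Osmolar gap = measured − calculated = 395 − 385.7 = 9.3 mOsm/kg

9.3 mOsm/kg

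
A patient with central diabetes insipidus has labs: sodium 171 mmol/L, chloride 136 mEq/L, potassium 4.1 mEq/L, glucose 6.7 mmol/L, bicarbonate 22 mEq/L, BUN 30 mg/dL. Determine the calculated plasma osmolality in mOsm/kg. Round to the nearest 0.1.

359.4 mOsm/kg

Calculated osmolality = 2·Na + glucose + BUN/2.8
= 2·171 + 6.7 + 30/2.8
= 342 + 6.70 + 10.71
= 359.41 mOsm/kg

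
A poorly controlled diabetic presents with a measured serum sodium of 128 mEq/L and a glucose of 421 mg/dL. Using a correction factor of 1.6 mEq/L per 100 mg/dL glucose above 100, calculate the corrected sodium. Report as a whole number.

133 mEq/L

Corrected Na = measured Na + 1.6 · (glucose − 100)/100
= 128 + 1.6 · (421 − 100)/100
= 128 + 5.1
= 133.1 mEq/L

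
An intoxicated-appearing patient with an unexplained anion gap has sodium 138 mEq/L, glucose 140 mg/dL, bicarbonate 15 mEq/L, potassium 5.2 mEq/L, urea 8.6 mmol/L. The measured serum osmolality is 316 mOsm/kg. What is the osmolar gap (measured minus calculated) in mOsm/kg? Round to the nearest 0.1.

23.6 mOsm/kg

Calculated osmolality = 2·Na + glucose/18 + urea
= 2·138 + 140/18 + 8.6
= 276 + 7.78 + 8.60
= 292.38 mOsm/kg ≈ 292.4 mOsm/kg
Osmolar gap = measured − calculated = 316 − 292.4 = 23.6 mOsm/kg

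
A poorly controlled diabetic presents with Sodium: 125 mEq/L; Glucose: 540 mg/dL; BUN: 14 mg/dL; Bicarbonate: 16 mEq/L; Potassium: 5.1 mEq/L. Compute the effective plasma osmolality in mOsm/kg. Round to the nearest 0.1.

280.0 mOsm/kg

Effective osmolality excludes urea (freely permeant across cell membranes):
2·Na + glucose/18
= 2·125 + 540/18
= 250 + 30
= 280 mOsm/kg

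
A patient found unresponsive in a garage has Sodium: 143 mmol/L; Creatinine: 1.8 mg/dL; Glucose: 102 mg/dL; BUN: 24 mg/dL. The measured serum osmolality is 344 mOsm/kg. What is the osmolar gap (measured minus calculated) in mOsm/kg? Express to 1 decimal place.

43.8 mOsm/kg

Calculated osmolality = 2·Na + glucose/18 + BUN/2.8
= 2·143 + 102/18 + 24/2.8
= 286 + 5.67 + 8.57
= 300.24 mOsm/kg ≈ 300.2 mOsm/kg
Osmolar gap = measured − calculated = 344 − 300.2 = 43.8 mOsm/kg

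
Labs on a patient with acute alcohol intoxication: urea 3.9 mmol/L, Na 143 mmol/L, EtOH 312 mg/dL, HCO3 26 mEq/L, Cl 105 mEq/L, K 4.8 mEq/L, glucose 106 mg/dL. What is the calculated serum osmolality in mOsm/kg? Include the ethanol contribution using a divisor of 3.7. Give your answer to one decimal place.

380.1 mOsm/kg

Calculated osmolality = 2·Na + glucose/18 + urea + ethanol/3.7
= 2·143 + 106/18 + 3.9 + 312/3.7
= 286 + 5.89 + 3.90 + 84.32
= 380.11 mOsm/kg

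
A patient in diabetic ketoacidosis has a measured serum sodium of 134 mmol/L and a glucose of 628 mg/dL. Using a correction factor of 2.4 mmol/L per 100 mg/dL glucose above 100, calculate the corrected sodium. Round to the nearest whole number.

Corrected Na = measured Na + 2.4 · (glucose − 100)/100
= 134 + 2.4 · (628 − 100)/100
= 134 + 12.7
= 146.7 mmol/L

147 mmol/L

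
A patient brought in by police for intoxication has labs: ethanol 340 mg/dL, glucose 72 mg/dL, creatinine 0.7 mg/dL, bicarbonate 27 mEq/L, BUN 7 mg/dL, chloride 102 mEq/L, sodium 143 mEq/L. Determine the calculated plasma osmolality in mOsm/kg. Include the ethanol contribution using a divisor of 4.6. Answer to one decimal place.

Calculated osmolality = 2·Na + glucose/18 + BUN/2.8 + ethanol/4.6
= 2·143 + 72/18 + 7/2.8 + 340/4.6
= 286 + 4 + 2.50 + 73.91
= 366.41 mOsm/kg

366.4 mOsm/kg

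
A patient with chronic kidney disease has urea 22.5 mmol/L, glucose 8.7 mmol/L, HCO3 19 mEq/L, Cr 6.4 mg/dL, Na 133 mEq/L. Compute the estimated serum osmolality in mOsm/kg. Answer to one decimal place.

Calculated osmolality = 2·Na + glucose + urea
= 2·133 + 8.7 + 22.5
= 266 + 8.70 + 22.50
= 297.2 mOsm/kg

297.2 mOsm/kg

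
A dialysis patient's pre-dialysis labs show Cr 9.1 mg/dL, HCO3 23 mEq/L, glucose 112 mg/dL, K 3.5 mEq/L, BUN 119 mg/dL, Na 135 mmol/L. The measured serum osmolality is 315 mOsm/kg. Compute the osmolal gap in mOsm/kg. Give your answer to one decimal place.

-3.7 mOsm/kg

Calculated osmolality = 2·Na + glucose/18 + BUN/2.8
= 2·135 + 112/18 + 119/2.8
= 270 + 6.22 + 42.50
= 318.72 mOsm/kg ≈ 318.7 mOsm/kg
Osmolar gap = measured − calculated = 315 − 318.7 = -3.7 mOsm/kg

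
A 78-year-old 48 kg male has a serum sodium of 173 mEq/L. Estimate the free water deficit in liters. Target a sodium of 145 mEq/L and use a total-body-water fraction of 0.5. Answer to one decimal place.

TBW = 0.5 · 48 = 24 L
Free water deficit = TBW · (Na/145 − 1)
= 24 · (173/145 − 1)
= 24 · 0.1931
= 4.63 L

4.6 L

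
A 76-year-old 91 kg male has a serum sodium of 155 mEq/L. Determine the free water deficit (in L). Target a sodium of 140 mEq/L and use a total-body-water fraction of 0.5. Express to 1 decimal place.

TBW = 0.5 · 91 = 45.5 L
Free water deficit = TBW · (Na/140 − 1)
= 45.5 · (155/140 − 1)
= 45.5 · 0.1071
= 4.87 L

4.9 L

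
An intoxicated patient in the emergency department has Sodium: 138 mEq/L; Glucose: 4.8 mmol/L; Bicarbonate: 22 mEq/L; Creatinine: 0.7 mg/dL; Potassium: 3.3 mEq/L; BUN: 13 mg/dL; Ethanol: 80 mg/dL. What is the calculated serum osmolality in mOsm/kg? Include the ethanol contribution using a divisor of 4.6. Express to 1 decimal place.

302.8 mOsm/kg

Calculated osmolality = 2·Na + glucose + BUN/2.8 + ethanol/4.6
= 2·138 + 4.8 + 13/2.8 + 80/4.6
= 276 + 4.80 + 4.64 + 17.39
= 302.83 mOsm/kg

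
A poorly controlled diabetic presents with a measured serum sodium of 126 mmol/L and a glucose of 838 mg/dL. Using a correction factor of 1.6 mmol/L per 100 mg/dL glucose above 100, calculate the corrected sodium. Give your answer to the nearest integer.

Corrected Na = measured Na + 1.6 · (glucose − 100)/100
= 126 + 1.6 · (838 − 100)/100
= 126 + 11.8
= 137.8 mmol/L

138 mmol/L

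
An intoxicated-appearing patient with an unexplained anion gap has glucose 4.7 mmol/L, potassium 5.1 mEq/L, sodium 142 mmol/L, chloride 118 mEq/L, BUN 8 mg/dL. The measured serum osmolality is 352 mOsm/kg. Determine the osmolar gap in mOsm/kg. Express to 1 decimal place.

60.4 mOsm/kg

Calculated osmolality = 2·Na + glucose + BUN/2.8
= 2·142 + 4.7 + 8/2.8
= 284 + 4.70 + 2.86
= 291.56 mOsm/kg ≈ 291.6 mOsm/kg
Osmolar gap = measured − calculated = 352 − 291.6 = 60.4 mOsm/kg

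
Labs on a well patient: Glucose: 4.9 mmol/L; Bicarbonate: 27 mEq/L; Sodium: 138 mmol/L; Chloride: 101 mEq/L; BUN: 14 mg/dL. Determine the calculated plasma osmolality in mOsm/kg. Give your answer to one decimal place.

285.9 mOsm/kg

Calculated osmolality = 2·Na + glucose + BUN/2.8
= 2·138 + 4.9 + 14/2.8
= 276 + 4.90 + 5
= 285.9 mOsm/kg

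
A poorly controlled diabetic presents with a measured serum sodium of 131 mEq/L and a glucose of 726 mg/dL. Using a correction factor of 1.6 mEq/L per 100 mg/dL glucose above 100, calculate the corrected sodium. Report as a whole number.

141 mEq/L

Corrected Na = measured Na + 1.6 · (glucose − 100)/100
= 131 + 1.6 · (726 − 100)/100
= 131 + 10
= 141 mEq/L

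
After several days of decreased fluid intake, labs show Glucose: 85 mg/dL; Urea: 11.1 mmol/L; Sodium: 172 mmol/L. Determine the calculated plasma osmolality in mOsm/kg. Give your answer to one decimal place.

359.8 mOsm/kg

Calculated osmolality = 2·Na + glucose/18 + urea
= 2·172 + 85/18 + 11.1
= 344 + 4.72 + 11.10
= 359.82 mOsm/kg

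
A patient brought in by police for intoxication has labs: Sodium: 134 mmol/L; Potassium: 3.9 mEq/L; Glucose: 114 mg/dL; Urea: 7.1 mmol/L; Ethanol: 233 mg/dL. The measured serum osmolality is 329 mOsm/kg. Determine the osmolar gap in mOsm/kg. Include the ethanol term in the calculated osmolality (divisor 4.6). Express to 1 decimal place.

Calculated osmolality = 2·Na + glucose/18 + urea + ethanol/4.6
= 2·134 + 114/18 + 7.1 + 233/4.6
= 268 + 6.33 + 7.10 + 50.65
= 332.08 mOsm/kg ≈ 332.1 mOsm/kg
Osmolar gap = measured − calculated = 329 − 332.1 = -3.1 mOsm/kg

-3.1 mOsm/kg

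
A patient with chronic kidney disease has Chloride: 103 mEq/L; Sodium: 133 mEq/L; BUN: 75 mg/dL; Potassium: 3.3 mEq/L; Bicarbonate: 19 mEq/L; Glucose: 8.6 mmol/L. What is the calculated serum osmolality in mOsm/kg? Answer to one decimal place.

Calculated osmolality = 2·Na + glucose + BUN/2.8
= 2·133 + 8.6 + 75/2.8
= 266 + 8.60 + 26.79
= 301.39 mOsm/kg

301.4 mOsm/kg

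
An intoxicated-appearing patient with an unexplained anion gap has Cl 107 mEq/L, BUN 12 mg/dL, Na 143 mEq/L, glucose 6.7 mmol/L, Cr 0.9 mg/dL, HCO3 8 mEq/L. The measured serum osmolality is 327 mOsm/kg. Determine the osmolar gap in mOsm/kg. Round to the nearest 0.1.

Calculated osmolality = 2·Na + glucose + BUN/2.8
= 2·143 + 6.7 + 12/2.8
= 286 + 6.70 + 4.29
= 296.99 mOsm/kg ≈ 297.0 mOsm/kg
Osmolar gap = measured − calculated = 327 − 297.0 = 30.0 mOsm/kg

30.0 mOsm/kg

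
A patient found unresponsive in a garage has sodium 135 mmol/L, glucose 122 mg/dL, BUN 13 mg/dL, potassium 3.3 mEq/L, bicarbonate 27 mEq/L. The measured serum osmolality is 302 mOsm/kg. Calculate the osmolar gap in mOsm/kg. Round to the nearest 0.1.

Calculated osmolality = 2·Na + glucose/18 + BUN/2.8
= 2·135 + 122/18 + 13/2.8
= 270 + 6.78 + 4.64
= 281.42 mOsm/kg ≈ 281.4 mOsm/kg
Osmolar gap = measured − calculated = 302 − 281.4 = 20.6 mOsm/kg

20.6 mOsm/kg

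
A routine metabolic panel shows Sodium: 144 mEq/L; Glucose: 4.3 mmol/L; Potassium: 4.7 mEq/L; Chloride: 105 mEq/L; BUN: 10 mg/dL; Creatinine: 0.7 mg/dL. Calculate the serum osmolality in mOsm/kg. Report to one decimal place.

Calculated osmolality = 2·Na + glucose + BUN/2.8
= 2·144 + 4.3 + 10/2.8
= 288 + 4.30 + 3.57
= 295.87 mOsm/kg

295.9 mOsm/kg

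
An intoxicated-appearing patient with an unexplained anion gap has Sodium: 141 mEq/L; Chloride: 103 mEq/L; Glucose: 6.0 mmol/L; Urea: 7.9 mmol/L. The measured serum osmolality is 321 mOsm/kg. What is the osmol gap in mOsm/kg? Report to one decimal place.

Calculated osmolality = 2·Na + glucose + urea
= 2·141 + 6 + 7.9
= 282 + 6 + 7.90
= 295.9 mOsm/kg ≈ 295.9 mOsm/kg
Osmolar gap = measured − calculated = 321 − 295.9 = 25.1 mOsm/kg

25.1 mOsm/kg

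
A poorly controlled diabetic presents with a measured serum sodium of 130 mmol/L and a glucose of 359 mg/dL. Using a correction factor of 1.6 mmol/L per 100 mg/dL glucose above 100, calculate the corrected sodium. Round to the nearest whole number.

134 mmol/L

Corrected Na = measured Na + 1.6 · (glucose − 100)/100
= 130 + 1.6 · (359 − 100)/100
= 130 + 4.1
= 134.1 mmol/L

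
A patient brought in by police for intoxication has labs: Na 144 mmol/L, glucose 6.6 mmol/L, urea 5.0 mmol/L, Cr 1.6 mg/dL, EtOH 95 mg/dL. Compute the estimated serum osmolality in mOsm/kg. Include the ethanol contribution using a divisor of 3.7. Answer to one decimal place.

Calculated osmolality = 2·Na + glucose + urea + ethanol/3.7
= 2·144 + 6.6 + 5 + 95/3.7
= 288 + 6.60 + 5 + 25.68
= 325.28 mOsm/kg

325.3 mOsm/kg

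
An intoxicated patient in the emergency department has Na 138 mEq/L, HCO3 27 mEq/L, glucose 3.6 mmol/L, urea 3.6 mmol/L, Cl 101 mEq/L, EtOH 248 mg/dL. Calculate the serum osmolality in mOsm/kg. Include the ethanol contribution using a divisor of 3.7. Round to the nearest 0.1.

Calculated osmolality = 2·Na + glucose + urea + ethanol/3.7
= 2·138 + 3.6 + 3.6 + 248/3.7
= 276 + 3.60 + 3.60 + 67.03
= 350.23 mOsm/kg

350.2 mOsm/kg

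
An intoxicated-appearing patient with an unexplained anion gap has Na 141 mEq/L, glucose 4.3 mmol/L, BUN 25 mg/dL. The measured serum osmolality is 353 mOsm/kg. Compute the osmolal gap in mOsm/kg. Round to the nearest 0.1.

57.8 mOsm/kg

Calculated osmolality = 2·Na + glucose + BUN/2.8
= 2·141 + 4.3 + 25/2.8
= 282 + 4.30 + 8.93
= 295.23 mOsm/kg ≈ 295.2 mOsm/kg
Osmolar gap = measured − calculated = 353 − 295.2 = 57.8 mOsm/kg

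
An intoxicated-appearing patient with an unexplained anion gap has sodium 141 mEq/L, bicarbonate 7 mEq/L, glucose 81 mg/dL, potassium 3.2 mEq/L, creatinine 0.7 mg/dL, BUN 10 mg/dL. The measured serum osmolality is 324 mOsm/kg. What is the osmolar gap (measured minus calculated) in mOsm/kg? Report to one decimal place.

Calculated osmolality = 2·Na + glucose/18 + BUN/2.8
= 2·141 + 81/18 + 10/2.8
= 282 + 4.50 + 3.57
= 290.07 mOsm/kg ≈ 290.1 mOsm/kg
Osmolar gap = measured − calculated = 324 − 290.1 = 33.9 mOsm/kg

33.9 mOsm/kg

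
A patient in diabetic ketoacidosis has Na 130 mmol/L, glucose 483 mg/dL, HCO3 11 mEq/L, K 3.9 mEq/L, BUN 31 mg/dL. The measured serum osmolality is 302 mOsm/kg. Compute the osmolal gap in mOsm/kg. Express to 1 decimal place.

Calculated osmolality = 2·Na + glucose/18 + BUN/2.8
= 2·130 + 483/18 + 31/2.8
= 260 + 26.83 + 11.07
= 297.9 mOsm/kg ≈ 297.9 mOsm/kg
Osmolar gap = measured − calculated = 302 − 297.9 = 4.1 mOsm/kg

4.1 mOsm/kg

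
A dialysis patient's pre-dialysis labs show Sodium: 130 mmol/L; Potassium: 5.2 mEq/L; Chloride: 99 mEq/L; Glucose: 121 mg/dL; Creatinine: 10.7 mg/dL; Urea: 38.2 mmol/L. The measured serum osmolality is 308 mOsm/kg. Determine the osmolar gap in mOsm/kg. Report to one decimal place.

3.1 mOsm/kg

Calculated osmolality = 2·Na + glucose/18 + urea
= 2·130 + 121/18 + 38.2
= 260 + 6.72 + 38.20
= 304.92 mOsm/kg ≈ 304.9 mOsm/kg
Osmolar gap = measured − calculated = 308 − 304.9 = 3.1 mOsm/kg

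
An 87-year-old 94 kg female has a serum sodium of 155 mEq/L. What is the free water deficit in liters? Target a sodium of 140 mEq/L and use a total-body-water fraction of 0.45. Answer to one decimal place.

4.5 L

TBW = 0.45 · 94 = 42.3 L
Free water deficit = TBW · (Na/140 − 1)
= 42.3 · (155/140 − 1)
= 42.3 · 0.1071
= 4.53 L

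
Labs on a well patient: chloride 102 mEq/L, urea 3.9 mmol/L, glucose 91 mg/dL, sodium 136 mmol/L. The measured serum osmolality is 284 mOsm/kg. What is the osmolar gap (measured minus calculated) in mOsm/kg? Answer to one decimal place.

3.0 mOsm/kg

Calculated osmolality = 2·Na + glucose/18 + urea
= 2·136 + 91/18 + 3.9
= 272 + 5.06 + 3.90
= 280.96 mOsm/kg ≈ 281.0 mOsm/kg
Osmolar gap = measured − calculated = 284 − 281.0 = 3.0 mOsm/kg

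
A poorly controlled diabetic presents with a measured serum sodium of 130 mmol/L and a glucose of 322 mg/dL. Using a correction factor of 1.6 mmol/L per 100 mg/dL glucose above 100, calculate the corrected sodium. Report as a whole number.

Corrected Na = measured Na + 1.6 · (glucose − 100)/100
= 130 + 1.6 · (322 − 100)/100
= 130 + 3.6
= 133.6 mmol/L

134 mmol/L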